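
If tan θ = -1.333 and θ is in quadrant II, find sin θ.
sin θ = 0.7999 (using tan²θ + 1 = sec²θ)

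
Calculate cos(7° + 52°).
cos(7° + 52°) = cos 7° cos 52° - sin 7° sin 52° = 0.515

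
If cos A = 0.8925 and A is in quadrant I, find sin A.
sin A = 0.451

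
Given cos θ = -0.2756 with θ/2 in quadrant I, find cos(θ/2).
cos(θ/2) = ±√((1 + cos θ)/2); positive since θ/2 ∈ QI, so cos(θ/2) = 0.6018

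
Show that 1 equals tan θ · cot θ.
RHS = (sin θ/cos θ) · (cos θ/sin θ) = 1 = LHS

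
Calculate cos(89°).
cos(89°) = 0.01745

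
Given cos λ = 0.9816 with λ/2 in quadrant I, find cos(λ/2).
cos(λ/2) = ±√((1 + cos λ)/2); positive since λ/2 ∈ QI, so cos(λ/2) = 0.9954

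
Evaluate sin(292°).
sin(292°) = -0.9272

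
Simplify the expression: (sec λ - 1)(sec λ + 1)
(sec λ - 1)(sec λ + 1) = tan²λ (using Diff. of squares)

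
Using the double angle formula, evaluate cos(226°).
cos(226°) = cos²113° - sin²113° = -0.6947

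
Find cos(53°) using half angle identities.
cos(53°) = √((1 + cos 106°)/2) = 0.6018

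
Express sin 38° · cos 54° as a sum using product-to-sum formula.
sin 38° cos 54° = (1/2)[sin(38°+54°) + sin(38°-54°)]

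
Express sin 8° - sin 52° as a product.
sin 8° - sin 52° = 2 cos(30°) sin(-22°)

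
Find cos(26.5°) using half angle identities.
cos(26.5°) = √((1 + cos 53°)/2) = 0.8949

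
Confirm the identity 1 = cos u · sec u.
RHS = cos u · (1/cos u) = 1 = LHS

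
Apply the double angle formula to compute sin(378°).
sin(378°) = 2 sin 189° cos 189° = 0.309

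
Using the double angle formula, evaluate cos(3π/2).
cos(3π/2) = cos²3π/4 - sin²3π/4 = 0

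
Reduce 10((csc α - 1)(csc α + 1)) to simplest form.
10((csc α - 1)(csc α + 1)) = 10(cot²α) (using Diff. of squares)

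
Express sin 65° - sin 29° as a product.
sin 65° - sin 29° = 2 cos(47°) sin(18°)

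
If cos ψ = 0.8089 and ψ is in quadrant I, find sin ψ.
sin ψ = 0.5879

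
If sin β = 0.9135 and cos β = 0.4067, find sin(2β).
sin(2β) = 2 sin β cos β = 0.743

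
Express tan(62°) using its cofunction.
tan(62°) = cot(90° - 62°) = cot(28°)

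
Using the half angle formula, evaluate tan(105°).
tan(105°) = sin 210° / (1 + cos 210°) = -(2+√3)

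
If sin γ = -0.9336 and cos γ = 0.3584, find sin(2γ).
sin(2γ) = 2 sin γ cos γ = -0.6692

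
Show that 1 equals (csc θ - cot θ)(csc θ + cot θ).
RHS = csc²θ - cot²θ = (1 + cot²θ) - cot²θ = 1 = LHS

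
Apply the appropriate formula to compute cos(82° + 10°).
cos(82° + 10°) = cos 82° cos 10° - sin 82° sin 10° = -0.0349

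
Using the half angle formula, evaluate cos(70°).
cos(70°) = √((1 + cos 140°)/2) = 0.342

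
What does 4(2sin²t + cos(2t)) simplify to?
4(2sin²t + cos(2t)) = 4 (using Double angle)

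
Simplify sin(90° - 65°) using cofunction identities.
sin(90° - 65°) = cos(65°)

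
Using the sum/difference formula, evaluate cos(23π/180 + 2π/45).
cos(23π/180 + 2π/45) = cos 23π/180 cos 2π/45 - sin 23π/180 sin 2π/45 = 0.8572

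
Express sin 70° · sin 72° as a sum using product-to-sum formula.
sin 70° sin 72° = (1/2)[cos(70°-72°) - cos(70°+72°)]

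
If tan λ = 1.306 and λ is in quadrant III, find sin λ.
sin λ = -0.794 (using tan²λ + 1 = sec²λ)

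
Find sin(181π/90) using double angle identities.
sin(181π/90) = 2 sin 181π/180 cos 181π/180 = 0.0349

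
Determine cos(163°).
cos(163°) = -0.9563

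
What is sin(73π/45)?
sin(73π/45) = -0.9272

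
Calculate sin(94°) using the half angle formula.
sin(94°) = √((1 - cos 188°)/2) = 0.9976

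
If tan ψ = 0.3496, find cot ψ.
cot ψ = 1/tan ψ = 2.86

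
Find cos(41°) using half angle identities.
cos(41°) = √((1 + cos 82°)/2) = 0.7547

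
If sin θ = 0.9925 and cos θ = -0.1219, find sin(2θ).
sin(2θ) = 2 sin θ cos θ = -0.242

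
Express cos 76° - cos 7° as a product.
cos 76° - cos 7° = -2 sin(41.5°) sin(34.5°)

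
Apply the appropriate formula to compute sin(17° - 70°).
sin(17° - 70°) = sin 17° cos 70° - cos 17° sin 70° = -0.7986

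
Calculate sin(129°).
sin(129°) = 0.7771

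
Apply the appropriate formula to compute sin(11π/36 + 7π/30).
sin(11π/36 + 7π/30) = sin 11π/36 cos 7π/30 + cos 11π/36 sin 7π/30 = 0.9925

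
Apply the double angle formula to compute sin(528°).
sin(528°) = 2 sin 264° cos 264° = 0.2079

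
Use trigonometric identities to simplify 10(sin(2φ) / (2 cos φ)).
10(sin(2φ) / (2 cos φ)) = 10(sin φ) (using Double angle)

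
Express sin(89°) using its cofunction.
sin(89°) = cos(90° - 89°) = cos(1°)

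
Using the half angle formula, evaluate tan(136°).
tan(136°) = sin 272° / (1 + cos 272°) = -0.9657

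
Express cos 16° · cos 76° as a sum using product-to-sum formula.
cos 16° cos 76° = (1/2)[cos(16°-76°) + cos(16°+76°)]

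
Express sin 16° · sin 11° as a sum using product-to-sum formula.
sin 16° sin 11° = (1/2)[cos(16°-11°) - cos(16°+11°)]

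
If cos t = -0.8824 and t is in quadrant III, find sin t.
sin t = -0.4705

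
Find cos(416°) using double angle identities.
cos(416°) = cos²208° - sin²208° = 0.5592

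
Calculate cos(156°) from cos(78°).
cos(156°) = cos²78° - sin²78° = -0.9135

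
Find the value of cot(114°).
cot(114°) = -0.4452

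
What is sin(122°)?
sin(122°) = 0.848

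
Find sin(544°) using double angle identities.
sin(544°) = 2 sin 272° cos 272° = -0.06976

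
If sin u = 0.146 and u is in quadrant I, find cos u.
cos u = 0.9893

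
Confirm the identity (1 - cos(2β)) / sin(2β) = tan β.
LHS = 2sin²β / (2 sin β cos β) = sin β/cos β = tan β = RHS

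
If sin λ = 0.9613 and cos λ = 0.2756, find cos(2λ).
cos(2λ) = cos²λ - sin²λ = -0.8481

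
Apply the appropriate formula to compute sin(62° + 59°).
sin(62° + 59°) = sin 62° cos 59° + cos 62° sin 59° = 0.8572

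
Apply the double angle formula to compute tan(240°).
tan(240°) = 2 tan 120° / (1 - tan²120°) = √3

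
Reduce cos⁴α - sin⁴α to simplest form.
cos⁴α - sin⁴α = cos(2α) (using Factoring + double angle)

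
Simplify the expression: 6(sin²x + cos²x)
6(sin²x + cos²x) = 6 (using Pythagorean identity)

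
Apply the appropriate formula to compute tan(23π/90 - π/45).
tan(23π/90 - π/45) = (tan 23π/90 - tan π/45)/(1 + tan 23π/90 tan π/45) = 0.9004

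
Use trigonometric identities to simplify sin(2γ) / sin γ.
sin(2γ) / sin γ = 2 cos γ (using Double angle)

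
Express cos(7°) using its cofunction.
cos(7°) = sin(90° - 7°) = sin(83°)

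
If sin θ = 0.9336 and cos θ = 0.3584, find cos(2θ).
cos(2θ) = cos²θ - sin²θ = -0.7432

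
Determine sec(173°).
sec(173°) = -1.008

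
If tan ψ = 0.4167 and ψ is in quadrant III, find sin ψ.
sin ψ = -0.3846 (using tan²ψ + 1 = sec²ψ)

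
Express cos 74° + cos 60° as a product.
cos 74° + cos 60° = 2 cos(67°) cos(7°)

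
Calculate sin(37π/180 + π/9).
sin(37π/180 + π/9) = sin 37π/180 cos π/9 + cos 37π/180 sin π/9 = 0.8387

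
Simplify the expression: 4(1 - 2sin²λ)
4(1 - 2sin²λ) = 4(cos(2λ)) (using Double angle)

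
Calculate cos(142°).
cos(142°) = -0.788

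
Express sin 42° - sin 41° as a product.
sin 42° - sin 41° = 2 cos(41.5°) sin(0.5°)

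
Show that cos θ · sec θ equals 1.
LHS = cos θ · (1/cos θ) = 1 = RHS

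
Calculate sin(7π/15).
sin(7π/15) = 0.9945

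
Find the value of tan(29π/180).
tan(29π/180) = 0.5543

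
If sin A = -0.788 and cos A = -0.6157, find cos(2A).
cos(2A) = cos²A - sin²A = -0.2419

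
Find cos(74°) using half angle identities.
cos(74°) = √((1 + cos 148°)/2) = 0.2756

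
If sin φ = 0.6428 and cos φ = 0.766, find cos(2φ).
cos(2φ) = cos²φ - sin²φ = 0.1736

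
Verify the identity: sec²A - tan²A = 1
LHS = 1/cos²A - sin²A/cos²A = (1 - sin²A)/cos²A = cos²A/cos²A = 1 = RHS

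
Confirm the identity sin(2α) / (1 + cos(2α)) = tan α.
LHS = 2 sin α cos α / (2cos²α) = sin α/cos α = tan α = RHS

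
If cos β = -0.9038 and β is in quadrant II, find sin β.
sin β = 0.428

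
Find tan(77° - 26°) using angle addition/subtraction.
tan(77° - 26°) = (tan 77° - tan 26°)/(1 + tan 77° tan 26°) = 1.235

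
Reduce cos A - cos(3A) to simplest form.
cos A - cos(3A) = 2 sin(2A) sin A (using Sum-to-product)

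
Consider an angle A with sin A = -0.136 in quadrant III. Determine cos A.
cos A = ±√(1 - sin²A) = -0.9907 (negative in QIII)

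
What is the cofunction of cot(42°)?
cot(42°) = tan(90° - 42°) = tan(48°)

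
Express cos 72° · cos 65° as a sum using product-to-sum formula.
cos 72° cos 65° = (1/2)[cos(72°-65°) + cos(72°+65°)]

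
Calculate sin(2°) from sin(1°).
sin(2°) = 2 sin 1° cos 1° = 0.0349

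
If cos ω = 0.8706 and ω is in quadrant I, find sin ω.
sin ω = 0.492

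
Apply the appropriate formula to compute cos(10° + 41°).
cos(10° + 41°) = cos 10° cos 41° - sin 10° sin 41° = 0.6293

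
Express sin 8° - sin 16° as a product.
sin 8° - sin 16° = 2 cos(12°) sin(-4°)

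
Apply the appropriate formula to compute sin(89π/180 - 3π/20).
sin(89π/180 - 3π/20) = sin 89π/180 cos 3π/20 - cos 89π/180 sin 3π/20 = 0.8829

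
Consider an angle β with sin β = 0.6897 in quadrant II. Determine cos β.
cos β = ±√(1 - sin²β) = -0.7241 (negative in QII)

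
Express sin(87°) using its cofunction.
sin(87°) = cos(90° - 87°) = cos(3°)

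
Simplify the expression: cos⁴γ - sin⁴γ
cos⁴γ - sin⁴γ = cos(2γ) (using Factoring + double angle)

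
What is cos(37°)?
cos(37°) = 0.7986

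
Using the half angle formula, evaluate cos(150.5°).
cos(150.5°) = -√((1 + cos 301°)/2) = -0.8704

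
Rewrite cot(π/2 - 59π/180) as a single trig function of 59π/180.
cot(π/2 - 59π/180) = tan(59π/180)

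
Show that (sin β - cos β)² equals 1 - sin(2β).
LHS = sin²β - 2 sin β cos β + cos²β = (sin²β + cos²β) - 2 sin β cos β = 1 - sin(2β) = RHS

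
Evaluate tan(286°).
tan(286°) = -3.487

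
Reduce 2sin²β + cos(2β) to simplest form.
2sin²β + cos(2β) = 1 (using Double angle)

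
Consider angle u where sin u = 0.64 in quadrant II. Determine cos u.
cos u = ±√(1 - sin²u) = -0.7684 (negative in QII)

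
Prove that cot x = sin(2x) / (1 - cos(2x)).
RHS = 2 sin x cos x / (2sin²x) = cos x/sin x = cot x = LHS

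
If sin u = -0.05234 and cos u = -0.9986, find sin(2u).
sin(2u) = 2 sin u cos u = 0.1045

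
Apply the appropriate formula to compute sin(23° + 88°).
sin(23° + 88°) = sin 23° cos 88° + cos 23° sin 88° = 0.9336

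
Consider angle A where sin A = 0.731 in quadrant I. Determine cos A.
cos A = √(1 - sin²A) = 0.6824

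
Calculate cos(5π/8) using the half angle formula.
cos(5π/8) = -√((1 + cos 5π/4)/2) = -0.3827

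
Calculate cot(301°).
cot(301°) = -0.6009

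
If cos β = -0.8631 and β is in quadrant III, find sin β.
sin β = -0.505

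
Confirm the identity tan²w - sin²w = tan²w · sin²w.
LHS = sin²w/cos²w - sin²w = sin²w(1/cos²w - 1) = sin²w · (1 - cos²w)/cos²w = sin²w · sin²w/cos²w = sin²w · tan²w = RHS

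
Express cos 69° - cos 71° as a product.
cos 69° - cos 71° = -2 sin(70°) sin(-1°)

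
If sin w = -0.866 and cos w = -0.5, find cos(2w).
cos(2w) = cos²w - sin²w = -0.5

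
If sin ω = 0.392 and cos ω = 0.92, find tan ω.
tan ω = sin ω / cos ω = 0.4261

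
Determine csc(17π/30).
csc(17π/30) = 1.022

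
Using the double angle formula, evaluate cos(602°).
cos(602°) = cos²301° - sin²301° = -0.4695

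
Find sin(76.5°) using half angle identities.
sin(76.5°) = √((1 - cos 153°)/2) = 0.9724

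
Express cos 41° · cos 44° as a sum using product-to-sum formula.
cos 41° cos 44° = (1/2)[cos(41°-44°) + cos(41°+44°)]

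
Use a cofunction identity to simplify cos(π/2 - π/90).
cos(π/2 - π/90) = sin(π/90)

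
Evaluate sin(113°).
sin(113°) = 0.9205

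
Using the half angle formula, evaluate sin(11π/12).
sin(11π/12) = √((1 - cos 11π/6)/2) = (√6-√2)/4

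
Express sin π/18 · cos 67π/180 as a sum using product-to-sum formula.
sin π/18 cos 67π/180 = (1/2)[sin(π/18+67π/180) + sin(π/18-67π/180)]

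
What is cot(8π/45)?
cot(8π/45) = 1.6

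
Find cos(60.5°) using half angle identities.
cos(60.5°) = √((1 + cos 121°)/2) = 0.4924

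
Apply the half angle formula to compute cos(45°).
cos(45°) = √((1 + cos 90°)/2) = √2/2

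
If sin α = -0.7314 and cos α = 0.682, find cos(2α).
cos(2α) = cos²α - sin²α = -0.06982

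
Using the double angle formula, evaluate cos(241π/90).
cos(241π/90) = 2cos²241π/180 - 1 = -0.5299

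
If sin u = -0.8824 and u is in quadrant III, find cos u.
cos u = -0.4705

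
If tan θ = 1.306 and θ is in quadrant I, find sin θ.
sin θ = 0.794 (using tan²θ + 1 = sec²θ)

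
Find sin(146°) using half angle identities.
sin(146°) = √((1 - cos 292°)/2) = 0.5592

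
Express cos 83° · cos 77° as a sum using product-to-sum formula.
cos 83° cos 77° = (1/2)[cos(83°-77°) + cos(83°+77°)]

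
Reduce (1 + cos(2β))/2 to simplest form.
(1 + cos(2β))/2 = cos²β (using Power reduction)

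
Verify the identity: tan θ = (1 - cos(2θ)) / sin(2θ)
RHS = 2sin²θ / (2 sin θ cos θ) = sin θ/cos θ = tan θ = LHS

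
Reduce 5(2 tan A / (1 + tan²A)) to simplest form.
5(2 tan A / (1 + tan²A)) = 5(sin(2A)) (using Double angle)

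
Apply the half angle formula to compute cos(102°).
cos(102°) = -√((1 + cos 204°)/2) = -0.2079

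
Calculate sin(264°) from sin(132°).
sin(264°) = 2 sin 132° cos 132° = -0.9945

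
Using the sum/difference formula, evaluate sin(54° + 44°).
sin(54° + 44°) = sin 54° cos 44° + cos 54° sin 44° = 0.9903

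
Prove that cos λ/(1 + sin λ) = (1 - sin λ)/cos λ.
RHS = (1 - sin λ)(1 + sin λ) / (cos λ(1 + sin λ)) = (1 - sin²λ) / (cos λ(1 + sin λ)) = cos²λ / (cos λ(1 + sin λ)) = cos λ/(1 + sin λ) = LHS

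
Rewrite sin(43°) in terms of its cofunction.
sin(43°) = cos(90° - 43°) = cos(47°)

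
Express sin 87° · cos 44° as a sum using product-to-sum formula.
sin 87° cos 44° = (1/2)[sin(87°+44°) + sin(87°-44°)]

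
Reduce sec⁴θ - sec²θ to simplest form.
sec⁴θ - sec²θ = tan⁴θ + tan²θ (using Pythagorean)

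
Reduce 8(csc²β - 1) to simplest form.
8(csc²β - 1) = 8(cot²β) (using Pythagorean identity)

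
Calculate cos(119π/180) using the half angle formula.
cos(119π/180) = -√((1 + cos 119π/90)/2) = -0.4848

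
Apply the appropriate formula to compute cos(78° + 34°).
cos(78° + 34°) = cos 78° cos 34° - sin 78° sin 34° = -0.3746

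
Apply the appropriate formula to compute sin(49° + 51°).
sin(49° + 51°) = sin 49° cos 51° + cos 49° sin 51° = 0.9848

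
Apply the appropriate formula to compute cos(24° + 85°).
cos(24° + 85°) = cos 24° cos 85° - sin 24° sin 85° = -0.3256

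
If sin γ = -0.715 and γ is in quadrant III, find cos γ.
cos γ = -0.6991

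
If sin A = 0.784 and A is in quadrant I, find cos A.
cos A = 0.6208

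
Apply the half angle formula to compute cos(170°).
cos(170°) = -√((1 + cos 340°)/2) = -0.9848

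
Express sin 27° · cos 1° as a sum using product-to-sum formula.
sin 27° cos 1° = (1/2)[sin(27°+1°) + sin(27°-1°)]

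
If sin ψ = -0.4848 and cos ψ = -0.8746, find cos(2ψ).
cos(2ψ) = cos²ψ - sin²ψ = 0.5299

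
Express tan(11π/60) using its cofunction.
tan(11π/60) = cot(π/2 - 11π/60) = cot(19π/60)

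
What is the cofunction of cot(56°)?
cot(56°) = tan(90° - 56°) = tan(34°)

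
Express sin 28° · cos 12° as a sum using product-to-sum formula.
sin 28° cos 12° = (1/2)[sin(28°+12°) + sin(28°-12°)]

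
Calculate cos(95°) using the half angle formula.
cos(95°) = -√((1 + cos 190°)/2) = -0.08716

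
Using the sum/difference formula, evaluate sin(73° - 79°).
sin(73° - 79°) = sin 73° cos 79° - cos 73° sin 79° = -0.1045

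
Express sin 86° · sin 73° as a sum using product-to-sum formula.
sin 86° sin 73° = (1/2)[cos(86°-73°) - cos(86°+73°)]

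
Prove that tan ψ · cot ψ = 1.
LHS = (sin ψ/cos ψ) · (cos ψ/sin ψ) = 1 = RHS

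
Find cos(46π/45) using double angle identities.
cos(46π/45) = 1 - 2sin²23π/45 = -0.9976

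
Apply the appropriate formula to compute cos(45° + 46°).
cos(45° + 46°) = cos 45° cos 46° - sin 45° sin 46° = -0.01745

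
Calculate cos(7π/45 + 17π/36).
cos(7π/45 + 17π/36) = cos 7π/45 cos 17π/36 - sin 7π/45 sin 17π/36 = -0.3907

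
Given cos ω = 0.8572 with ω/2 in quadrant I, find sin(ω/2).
sin(ω/2) = ±√((1 - cos ω)/2); positive since ω/2 ∈ QI, so sin(ω/2) = 0.2672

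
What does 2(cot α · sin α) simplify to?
2(cot α · sin α) = 2(cos α) (using Quotient identity)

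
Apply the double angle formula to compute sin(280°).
sin(280°) = 2 sin 140° cos 140° = -0.9848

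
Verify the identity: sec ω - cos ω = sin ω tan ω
LHS = 1/cos ω - cos ω = (1 - cos²ω)/cos ω = sin²ω/cos ω = sin ω · (sin ω/cos ω) = sin ω tan ω = RHS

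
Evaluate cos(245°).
cos(245°) = -0.4226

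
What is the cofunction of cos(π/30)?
cos(π/30) = sin(π/2 - π/30) = sin(7π/15)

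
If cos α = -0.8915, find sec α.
sec α = 1/cos α = -1.122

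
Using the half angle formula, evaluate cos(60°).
cos(60°) = √((1 + cos 120°)/2) = 1/2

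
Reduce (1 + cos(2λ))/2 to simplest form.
(1 + cos(2λ))/2 = cos²λ (using Power reduction)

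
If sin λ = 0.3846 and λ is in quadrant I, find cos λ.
cos λ = 0.9231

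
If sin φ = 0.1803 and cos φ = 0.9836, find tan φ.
tan φ = sin φ / cos φ = 0.1833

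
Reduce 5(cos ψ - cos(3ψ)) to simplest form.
5(cos ψ - cos(3ψ)) = 5(2 sin(2ψ) sin ψ) (using Sum-to-product)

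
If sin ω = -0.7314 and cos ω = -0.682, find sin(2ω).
sin(2ω) = 2 sin ω cos ω = 0.9976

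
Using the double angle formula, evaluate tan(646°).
tan(646°) = 2 tan 323° / (1 - tan²323°) = -3.487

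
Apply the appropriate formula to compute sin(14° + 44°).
sin(14° + 44°) = sin 14° cos 44° + cos 14° sin 44° = 0.848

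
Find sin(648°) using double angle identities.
sin(648°) = 2 sin 324° cos 324° = -0.9511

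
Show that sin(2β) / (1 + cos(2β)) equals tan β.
LHS = 2 sin β cos β / (2cos²β) = sin β/cos β = tan β = RHS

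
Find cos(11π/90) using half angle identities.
cos(11π/90) = √((1 + cos 11π/45)/2) = 0.9272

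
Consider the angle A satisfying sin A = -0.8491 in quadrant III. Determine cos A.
cos A = ±√(1 - sin²A) = -0.5282 (negative in QIII)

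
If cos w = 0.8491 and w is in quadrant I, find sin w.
sin w = 0.5282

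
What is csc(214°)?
csc(214°) = -1.788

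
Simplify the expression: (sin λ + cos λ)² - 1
(sin λ + cos λ)² - 1 = sin(2λ) (using Pythagorean + double angle)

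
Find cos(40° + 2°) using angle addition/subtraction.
cos(40° + 2°) = cos 40° cos 2° - sin 40° sin 2° = 0.7431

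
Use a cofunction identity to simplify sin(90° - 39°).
sin(90° - 39°) = cos(39°)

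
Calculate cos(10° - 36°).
cos(10° - 36°) = cos 10° cos 36° + sin 10° sin 36° = 0.8988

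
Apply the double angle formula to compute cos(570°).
cos(570°) = cos²285° - sin²285° = -√3/2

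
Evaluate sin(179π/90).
sin(179π/90) = -0.0349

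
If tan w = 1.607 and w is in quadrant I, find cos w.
cos w = 0.5283 (using tan²w + 1 = sec²w)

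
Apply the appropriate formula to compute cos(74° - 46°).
cos(74° - 46°) = cos 74° cos 46° + sin 74° sin 46° = 0.8829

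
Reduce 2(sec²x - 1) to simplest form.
2(sec²x - 1) = 2(tan²x) (using Pythagorean identity)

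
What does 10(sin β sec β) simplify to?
10(sin β sec β) = 10(tan β) (using Reciprocal + quotient)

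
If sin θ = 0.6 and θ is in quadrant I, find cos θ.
cos θ = 0.8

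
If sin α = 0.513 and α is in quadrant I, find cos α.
cos α = 0.8584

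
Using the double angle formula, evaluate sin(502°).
sin(502°) = 2 sin 251° cos 251° = 0.6157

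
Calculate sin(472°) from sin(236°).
sin(472°) = 2 sin 236° cos 236° = 0.9272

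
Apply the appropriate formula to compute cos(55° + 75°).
cos(55° + 75°) = cos 55° cos 75° - sin 55° sin 75° = -0.6428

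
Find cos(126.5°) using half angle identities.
cos(126.5°) = -√((1 + cos 253°)/2) = -0.5948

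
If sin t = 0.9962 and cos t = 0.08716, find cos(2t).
cos(2t) = cos²t - sin²t = -0.9848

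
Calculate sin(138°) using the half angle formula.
sin(138°) = √((1 - cos 276°)/2) = 0.6691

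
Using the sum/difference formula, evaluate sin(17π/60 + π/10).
sin(17π/60 + π/10) = sin 17π/60 cos π/10 + cos 17π/60 sin π/10 = 0.9336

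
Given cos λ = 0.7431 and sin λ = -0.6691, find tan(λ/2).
tan(λ/2) = sin λ / (1 + cos λ) = -0.3839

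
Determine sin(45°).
sin(45°) = √2/2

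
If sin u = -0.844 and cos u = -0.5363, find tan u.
tan u = sin u / cos u = 1.574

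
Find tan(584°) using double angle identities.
tan(584°) = 2 tan 292° / (1 - tan²292°) = 0.9657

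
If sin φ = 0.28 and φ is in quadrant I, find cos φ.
cos φ = 0.96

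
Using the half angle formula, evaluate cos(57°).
cos(57°) = √((1 + cos 114°)/2) = 0.5446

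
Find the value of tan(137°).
tan(137°) = -0.9325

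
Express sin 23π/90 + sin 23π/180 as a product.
sin 23π/90 + sin 23π/180 = 2 sin(23π/120) cos(23π/360)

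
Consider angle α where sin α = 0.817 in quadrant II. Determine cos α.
cos α = ±√(1 - sin²α) = -0.5766 (negative in QII)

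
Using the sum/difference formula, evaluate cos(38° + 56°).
cos(38° + 56°) = cos 38° cos 56° - sin 38° sin 56° = -0.06976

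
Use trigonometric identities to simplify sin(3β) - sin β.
sin(3β) - sin β = 2 cos(2β) sin β (using Sum-to-product)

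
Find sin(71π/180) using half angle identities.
sin(71π/180) = √((1 - cos 71π/90)/2) = 0.9455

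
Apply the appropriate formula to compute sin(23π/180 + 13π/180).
sin(23π/180 + 13π/180) = sin 23π/180 cos 13π/180 + cos 23π/180 sin 13π/180 = 0.5878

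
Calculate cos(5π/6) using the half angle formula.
cos(5π/6) = -√((1 + cos 5π/3)/2) = -√3/2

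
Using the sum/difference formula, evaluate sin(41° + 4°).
sin(41° + 4°) = sin 41° cos 4° + cos 41° sin 4° = √2/2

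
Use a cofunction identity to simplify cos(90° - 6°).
cos(90° - 6°) = sin(6°)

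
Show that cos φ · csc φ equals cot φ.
LHS = cos φ · (1/sin φ) = cos φ/sin φ = cot φ = RHS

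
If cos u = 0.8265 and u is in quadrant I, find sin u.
sin u = 0.5629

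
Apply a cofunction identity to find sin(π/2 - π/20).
sin(π/2 - π/20) = cos(π/20) = 0.9877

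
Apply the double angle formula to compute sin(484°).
sin(484°) = 2 sin 242° cos 242° = 0.829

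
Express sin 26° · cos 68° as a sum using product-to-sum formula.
sin 26° cos 68° = (1/2)[sin(26°+68°) + sin(26°-68°)]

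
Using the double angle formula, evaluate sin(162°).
sin(162°) = 2 sin 81° cos 81° = 0.309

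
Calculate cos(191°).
cos(191°) = -0.9816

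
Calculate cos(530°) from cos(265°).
cos(530°) = cos²265° - sin²265° = -0.9848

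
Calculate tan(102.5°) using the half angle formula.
tan(102.5°) = sin 205° / (1 + cos 205°) = -4.511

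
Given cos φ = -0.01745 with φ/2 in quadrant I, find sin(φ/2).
sin(φ/2) = ±√((1 - cos φ)/2); positive since φ/2 ∈ QI, so sin(φ/2) = 0.7132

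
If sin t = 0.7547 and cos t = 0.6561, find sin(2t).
sin(2t) = 2 sin t cos t = 0.9903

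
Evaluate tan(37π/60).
tan(37π/60) = -2.605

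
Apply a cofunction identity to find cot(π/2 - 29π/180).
cot(π/2 - 29π/180) = tan(29π/180) = 0.5543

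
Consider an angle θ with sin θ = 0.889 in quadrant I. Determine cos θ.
cos θ = √(1 - sin²θ) = 0.4579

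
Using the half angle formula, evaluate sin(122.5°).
sin(122.5°) = √((1 - cos 245°)/2) = 0.8434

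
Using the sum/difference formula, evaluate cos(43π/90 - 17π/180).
cos(43π/90 - 17π/180) = cos 43π/90 cos 17π/180 + sin 43π/90 sin 17π/180 = 0.3584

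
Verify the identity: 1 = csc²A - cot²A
RHS = 1/sin²A - cos²A/sin²A = (1 - cos²A)/sin²A = sin²A/sin²A = 1 = LHS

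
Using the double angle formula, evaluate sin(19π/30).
sin(19π/30) = 2 sin 19π/60 cos 19π/60 = 0.9135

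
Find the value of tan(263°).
tan(263°) = 8.144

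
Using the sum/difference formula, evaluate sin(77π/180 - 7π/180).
sin(77π/180 - 7π/180) = sin 77π/180 cos 7π/180 - cos 77π/180 sin 7π/180 = 0.9397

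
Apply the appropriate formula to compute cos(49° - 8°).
cos(49° - 8°) = cos 49° cos 8° + sin 49° sin 8° = 0.7547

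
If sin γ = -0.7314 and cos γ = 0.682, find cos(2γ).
cos(2γ) = cos²γ - sin²γ = -0.06982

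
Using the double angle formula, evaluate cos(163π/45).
cos(163π/45) = cos²163π/90 - sin²163π/90 = 0.3746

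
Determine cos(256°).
cos(256°) = -0.2419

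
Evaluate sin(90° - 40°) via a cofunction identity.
sin(90° - 40°) = cos(40°) = 0.766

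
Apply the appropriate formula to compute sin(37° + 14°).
sin(37° + 14°) = sin 37° cos 14° + cos 37° sin 14° = 0.7771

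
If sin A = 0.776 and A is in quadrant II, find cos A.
cos A = -0.6307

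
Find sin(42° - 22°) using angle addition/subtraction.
sin(42° - 22°) = sin 42° cos 22° - cos 42° sin 22° = 0.342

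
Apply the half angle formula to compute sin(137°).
sin(137°) = √((1 - cos 274°)/2) = 0.682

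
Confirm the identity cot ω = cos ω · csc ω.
RHS = cos ω · (1/sin ω) = cos ω/sin ω = cot ω = LHS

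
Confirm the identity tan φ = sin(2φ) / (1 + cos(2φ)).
RHS = 2 sin φ cos φ / (2cos²φ) = sin φ/cos φ = tan φ = LHS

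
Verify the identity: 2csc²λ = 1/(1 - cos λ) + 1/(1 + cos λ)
RHS = [(1 + cos λ) + (1 - cos λ)] / [(1 - cos λ)(1 + cos λ)] = 2/(1 - cos²λ) = 2/sin²λ = 2csc²λ = LHS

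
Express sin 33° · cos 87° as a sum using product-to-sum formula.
sin 33° cos 87° = (1/2)[sin(33°+87°) + sin(33°-87°)]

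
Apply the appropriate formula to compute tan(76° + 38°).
tan(76° + 38°) = (tan 76° + tan 38°)/(1 - tan 76° tan 38°) = -2.246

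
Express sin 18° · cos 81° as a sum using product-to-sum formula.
sin 18° cos 81° = (1/2)[sin(18°+81°) + sin(18°-81°)]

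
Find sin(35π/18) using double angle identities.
sin(35π/18) = 2 sin 35π/36 cos 35π/36 = -0.1736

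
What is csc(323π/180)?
csc(323π/180) = -1.662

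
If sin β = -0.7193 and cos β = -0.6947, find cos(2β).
cos(2β) = cos²β - sin²β = -0.03478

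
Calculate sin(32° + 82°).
sin(32° + 82°) = sin 32° cos 82° + cos 32° sin 82° = 0.9135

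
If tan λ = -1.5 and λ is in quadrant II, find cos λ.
cos λ = -0.5547 (using tan²λ + 1 = sec²λ)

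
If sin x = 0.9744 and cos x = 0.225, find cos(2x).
cos(2x) = cos²x - sin²x = -0.8988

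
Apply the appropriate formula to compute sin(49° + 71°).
sin(49° + 71°) = sin 49° cos 71° + cos 49° sin 71° = √3/2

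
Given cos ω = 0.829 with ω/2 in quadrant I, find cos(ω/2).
cos(ω/2) = ±√((1 + cos ω)/2); positive since ω/2 ∈ QI, so cos(ω/2) = 0.9563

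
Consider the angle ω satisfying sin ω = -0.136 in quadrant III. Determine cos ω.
cos ω = ±√(1 - sin²ω) = -0.9907 (negative in QIII)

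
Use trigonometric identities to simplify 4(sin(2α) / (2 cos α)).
4(sin(2α) / (2 cos α)) = 4(sin α) (using Double angle)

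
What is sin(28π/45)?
sin(28π/45) = 0.9272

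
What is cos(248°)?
cos(248°) = -0.3746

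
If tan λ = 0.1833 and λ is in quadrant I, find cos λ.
cos λ = 0.9836 (using tan²λ + 1 = sec²λ)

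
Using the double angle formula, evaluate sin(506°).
sin(506°) = 2 sin 253° cos 253° = 0.5592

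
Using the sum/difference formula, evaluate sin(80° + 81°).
sin(80° + 81°) = sin 80° cos 81° + cos 80° sin 81° = 0.3256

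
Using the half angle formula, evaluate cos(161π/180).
cos(161π/180) = -√((1 + cos 161π/90)/2) = -0.9455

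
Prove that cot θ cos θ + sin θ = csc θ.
LHS = cos²θ/sin θ + sin θ = (cos²θ + sin²θ)/sin θ = 1/sin θ = csc θ = RHS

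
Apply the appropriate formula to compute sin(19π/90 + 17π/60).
sin(19π/90 + 17π/60) = sin 19π/90 cos 17π/60 + cos 19π/90 sin 17π/60 = 0.9998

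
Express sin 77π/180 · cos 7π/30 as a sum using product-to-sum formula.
sin 77π/180 cos 7π/30 = (1/2)[sin(77π/180+7π/30) + sin(77π/180-7π/30)]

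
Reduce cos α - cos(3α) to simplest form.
cos α - cos(3α) = 2 sin(2α) sin α (using Sum-to-product)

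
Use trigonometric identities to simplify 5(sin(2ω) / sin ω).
5(sin(2ω) / sin ω) = 5(2 cos ω) (using Double angle)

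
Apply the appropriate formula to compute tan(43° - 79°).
tan(43° - 79°) = (tan 43° - tan 79°)/(1 + tan 43° tan 79°) = -0.7265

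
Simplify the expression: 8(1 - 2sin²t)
8(1 - 2sin²t) = 8(cos(2t)) (using Double angle)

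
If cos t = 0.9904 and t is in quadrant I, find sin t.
sin t = 0.1382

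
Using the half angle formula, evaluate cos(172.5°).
cos(172.5°) = -√((1 + cos 345°)/2) = -0.9914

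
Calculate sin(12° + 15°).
sin(12° + 15°) = sin 12° cos 15° + cos 12° sin 15° = 0.454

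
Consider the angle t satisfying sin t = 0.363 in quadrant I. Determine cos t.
cos t = √(1 - sin²t) = 0.9318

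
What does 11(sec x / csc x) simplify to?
11(sec x / csc x) = 11(tan x) (using Reciprocal identities)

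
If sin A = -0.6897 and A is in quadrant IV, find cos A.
cos A = 0.7241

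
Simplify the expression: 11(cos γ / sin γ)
11(cos γ / sin γ) = 11(cot γ) (using Quotient identity)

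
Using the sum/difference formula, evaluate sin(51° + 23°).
sin(51° + 23°) = sin 51° cos 23° + cos 51° sin 23° = 0.9613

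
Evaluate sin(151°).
sin(151°) = 0.4848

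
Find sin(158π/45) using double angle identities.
sin(158π/45) = 2 sin 79π/45 cos 79π/45 = -0.9994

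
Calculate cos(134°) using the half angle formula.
cos(134°) = -√((1 + cos 268°)/2) = -0.6947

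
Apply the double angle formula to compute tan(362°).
tan(362°) = 2 tan 181° / (1 - tan²181°) = 0.03492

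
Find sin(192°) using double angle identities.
sin(192°) = 2 sin 96° cos 96° = -0.2079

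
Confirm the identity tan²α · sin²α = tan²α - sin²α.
RHS = sin²α/cos²α - sin²α = sin²α(1/cos²α - 1) = sin²α · (1 - cos²α)/cos²α = sin²α · sin²α/cos²α = sin²α · tan²α = LHS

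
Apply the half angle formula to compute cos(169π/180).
cos(169π/180) = -√((1 + cos 169π/90)/2) = -0.9816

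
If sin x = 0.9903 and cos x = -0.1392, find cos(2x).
cos(2x) = cos²x - sin²x = -0.9613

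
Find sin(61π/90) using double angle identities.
sin(61π/90) = 2 sin 61π/180 cos 61π/180 = 0.848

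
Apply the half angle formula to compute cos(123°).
cos(123°) = -√((1 + cos 246°)/2) = -0.5446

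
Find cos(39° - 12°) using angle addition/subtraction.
cos(39° - 12°) = cos 39° cos 12° + sin 39° sin 12° = 0.891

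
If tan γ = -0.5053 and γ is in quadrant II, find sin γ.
sin γ = 0.451 (using tan²γ + 1 = sec²γ)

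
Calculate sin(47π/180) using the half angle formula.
sin(47π/180) = √((1 - cos 47π/90)/2) = 0.7314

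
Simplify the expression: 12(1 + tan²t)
12(1 + tan²t) = 12(sec²t) (using Pythagorean identity)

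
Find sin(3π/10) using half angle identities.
sin(3π/10) = √((1 - cos 3π/5)/2) = 0.809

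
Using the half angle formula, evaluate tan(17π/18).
tan(17π/18) = sin 17π/9 / (1 + cos 17π/9) = -0.1763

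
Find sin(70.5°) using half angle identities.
sin(70.5°) = √((1 - cos 141°)/2) = 0.9426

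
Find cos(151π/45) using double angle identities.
cos(151π/45) = cos²151π/90 - sin²151π/90 = -0.4384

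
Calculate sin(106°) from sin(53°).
sin(106°) = 2 sin 53° cos 53° = 0.9613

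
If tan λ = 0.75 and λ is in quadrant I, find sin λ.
sin λ = 0.6 (using tan²λ + 1 = sec²λ)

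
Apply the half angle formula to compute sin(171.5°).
sin(171.5°) = √((1 - cos 343°)/2) = 0.1478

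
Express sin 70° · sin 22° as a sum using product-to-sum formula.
sin 70° sin 22° = (1/2)[cos(70°-22°) - cos(70°+22°)]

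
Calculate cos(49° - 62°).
cos(49° - 62°) = cos 49° cos 62° + sin 49° sin 62° = 0.9744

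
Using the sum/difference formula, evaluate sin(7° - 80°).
sin(7° - 80°) = sin 7° cos 80° - cos 7° sin 80° = -0.9563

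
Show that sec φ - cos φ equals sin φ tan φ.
LHS = 1/cos φ - cos φ = (1 - cos²φ)/cos φ = sin²φ/cos φ = sin φ · (sin φ/cos φ) = sin φ tan φ = RHS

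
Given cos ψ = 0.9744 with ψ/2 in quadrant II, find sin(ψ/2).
sin(ψ/2) = ±√((1 - cos ψ)/2); positive since ψ/2 ∈ QII, so sin(ψ/2) = 0.1131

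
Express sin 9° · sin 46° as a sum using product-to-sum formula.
sin 9° sin 46° = (1/2)[cos(9°-46°) - cos(9°+46°)]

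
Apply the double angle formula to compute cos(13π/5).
cos(13π/5) = cos²13π/10 - sin²13π/10 = -0.309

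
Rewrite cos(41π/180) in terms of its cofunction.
cos(41π/180) = sin(π/2 - 41π/180) = sin(49π/180)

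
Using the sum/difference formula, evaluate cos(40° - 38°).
cos(40° - 38°) = cos 40° cos 38° + sin 40° sin 38° = 0.9994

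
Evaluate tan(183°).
tan(183°) = 0.05241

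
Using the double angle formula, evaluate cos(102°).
cos(102°) = cos²51° - sin²51° = -0.2079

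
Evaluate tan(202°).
tan(202°) = 0.404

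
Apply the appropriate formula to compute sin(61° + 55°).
sin(61° + 55°) = sin 61° cos 55° + cos 61° sin 55° = 0.8988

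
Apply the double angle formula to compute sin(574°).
sin(574°) = 2 sin 287° cos 287° = -0.5592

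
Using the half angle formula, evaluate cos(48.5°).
cos(48.5°) = √((1 + cos 97°)/2) = 0.6626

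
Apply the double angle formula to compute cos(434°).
cos(434°) = cos²217° - sin²217° = 0.2756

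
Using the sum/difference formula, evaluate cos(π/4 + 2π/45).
cos(π/4 + 2π/45) = cos π/4 cos 2π/45 - sin π/4 sin 2π/45 = 0.6018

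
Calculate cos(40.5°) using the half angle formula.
cos(40.5°) = √((1 + cos 81°)/2) = 0.7604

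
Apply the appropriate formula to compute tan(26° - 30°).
tan(26° - 30°) = (tan 26° - tan 30°)/(1 + tan 26° tan 30°) = -0.06993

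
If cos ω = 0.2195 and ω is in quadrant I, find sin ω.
sin ω = 0.9756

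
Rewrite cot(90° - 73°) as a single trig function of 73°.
cot(90° - 73°) = tan(73°)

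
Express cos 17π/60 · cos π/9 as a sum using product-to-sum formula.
cos 17π/60 cos π/9 = (1/2)[cos(17π/60-π/9) + cos(17π/60+π/9)]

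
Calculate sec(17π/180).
sec(17π/180) = 1.046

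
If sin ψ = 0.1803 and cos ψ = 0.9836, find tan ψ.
tan ψ = sin ψ / cos ψ = 0.1833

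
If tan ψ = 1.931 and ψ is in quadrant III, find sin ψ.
sin ψ = -0.888 (using tan²ψ + 1 = sec²ψ)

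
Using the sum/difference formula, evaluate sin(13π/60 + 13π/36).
sin(13π/60 + 13π/36) = sin 13π/60 cos 13π/36 + cos 13π/60 sin 13π/36 = 0.9703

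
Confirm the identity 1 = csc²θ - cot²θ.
RHS = 1/sin²θ - cos²θ/sin²θ = (1 - cos²θ)/sin²θ = sin²θ/sin²θ = 1 = LHS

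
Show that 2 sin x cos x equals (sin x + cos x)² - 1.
RHS = sin²x + 2 sin x cos x + cos²x - 1 = (sin²x + cos²x) + 2 sin x cos x - 1 = 1 + 2 sin x cos x - 1 = 2 sin x cos x = LHS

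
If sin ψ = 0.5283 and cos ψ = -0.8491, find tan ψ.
tan ψ = sin ψ / cos ψ = -0.6222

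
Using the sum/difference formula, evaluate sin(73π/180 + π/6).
sin(73π/180 + π/6) = sin 73π/180 cos π/6 + cos 73π/180 sin π/6 = 0.9744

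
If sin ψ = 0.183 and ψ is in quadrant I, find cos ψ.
cos ψ = 0.9831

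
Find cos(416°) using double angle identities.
cos(416°) = cos²208° - sin²208° = 0.5592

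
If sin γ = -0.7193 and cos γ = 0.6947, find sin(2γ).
sin(2γ) = 2 sin γ cos γ = -0.9994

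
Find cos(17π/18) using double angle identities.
cos(17π/18) = cos²17π/36 - sin²17π/36 = -0.9848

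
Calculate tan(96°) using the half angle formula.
tan(96°) = sin 192° / (1 + cos 192°) = -9.514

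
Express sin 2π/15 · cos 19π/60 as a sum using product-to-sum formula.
sin 2π/15 cos 19π/60 = (1/2)[sin(2π/15+19π/60) + sin(2π/15-19π/60)]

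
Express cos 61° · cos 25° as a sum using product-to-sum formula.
cos 61° cos 25° = (1/2)[cos(61°-25°) + cos(61°+25°)]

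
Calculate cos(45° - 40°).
cos(45° - 40°) = cos 45° cos 40° + sin 45° sin 40° = 0.9962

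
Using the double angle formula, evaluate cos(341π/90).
cos(341π/90) = cos²341π/180 - sin²341π/180 = 0.788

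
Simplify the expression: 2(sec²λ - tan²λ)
2(sec²λ - tan²λ) = 2 (using Pythagorean identity)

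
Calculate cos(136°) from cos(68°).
cos(136°) = cos²68° - sin²68° = -0.7193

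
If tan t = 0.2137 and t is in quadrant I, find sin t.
sin t = 0.209 (using tan²t + 1 = sec²t)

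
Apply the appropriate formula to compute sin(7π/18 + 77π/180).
sin(7π/18 + 77π/180) = sin 7π/18 cos 77π/180 + cos 7π/18 sin 77π/180 = 0.5446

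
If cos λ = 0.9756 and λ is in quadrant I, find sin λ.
sin λ = 0.2196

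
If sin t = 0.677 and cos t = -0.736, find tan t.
tan t = sin t / cos t = -0.9198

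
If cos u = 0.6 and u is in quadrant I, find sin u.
sin u = 0.8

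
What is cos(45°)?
cos(45°) = √2/2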